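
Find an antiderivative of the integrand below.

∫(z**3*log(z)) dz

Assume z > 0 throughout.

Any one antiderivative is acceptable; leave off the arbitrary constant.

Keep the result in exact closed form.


Answer: z**4*log(z)/4 - z**4/16.


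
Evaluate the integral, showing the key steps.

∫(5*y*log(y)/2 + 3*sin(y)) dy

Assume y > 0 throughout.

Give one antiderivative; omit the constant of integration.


Step 1. Rewrite: now ∫(5*y*log(y)/2) dy + ∫(3*sin(y)) dy.
Step 2. Evaluate the standard form: now -3*cos(y) + ∫(5*y*log(y)/2) dy.
Step 3. Integrate ∫(5*y*log(y)/2) dy by parts with u = log(y), dv = (5*y/2) dy, so v = 5*y**2/4 [assuming y > 0]: now 5*y**2*log(y)/4 - 3*cos(y) + ∫(-5*y/4) dy.
Step 4. Evaluate the standard form: now 5*y**2*log(y)/4 - 5*y**2/8 - 3*cos(y).
Answer: 5*y**2*log(y)/4 - 5*y**2/8 - 3*cos(y).


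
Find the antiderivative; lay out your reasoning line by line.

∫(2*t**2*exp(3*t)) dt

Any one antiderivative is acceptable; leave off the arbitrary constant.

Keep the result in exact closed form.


Step 1. Integrate ∫(2*t**2*exp(3*t)) dt by parts with u = t**2, dv = (2*exp(3*t)) dt, so v = 2*exp(3*t)/3: now 2*t**2*exp(3*t)/3 + ∫(-4*t*exp(3*t)/3) dt.
Step 2. Integrate ∫(-4*t*exp(3*t)/3) dt by parts with u = t, dv = (-4*exp(3*t)/3) dt, so v = -4*exp(3*t)/9: now 2*t**2*exp(3*t)/3 - 4*t*exp(3*t)/9 + ∫(4*exp(3*t)/9) dt.
Step 3. Evaluate the standard form: now 2*t**2*exp(3*t)/3 - 4*t*exp(3*t)/9 + 4*exp(3*t)/27.
Answer: 2*t**2*exp(3*t)/3 - 4*t*exp(3*t)/9 + 4*exp(3*t)/27.


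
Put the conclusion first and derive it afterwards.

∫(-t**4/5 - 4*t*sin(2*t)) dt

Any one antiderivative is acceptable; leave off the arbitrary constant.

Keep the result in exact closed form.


The answer is -t**5/25 + 2*t*cos(2*t) - sin(2*t).
Step 1. Rewrite: now ∫(-t**4/5) dt + ∫(-4*t*sin(2*t)) dt.
Step 2. Evaluate the standard form: now -t**5/25 + ∫(-4*t*sin(2*t)) dt.
Step 3. Integrate ∫(-4*t*sin(2*t)) dt by parts with u = t, dv = (-4*sin(2*t)) dt, so v = 2*cos(2*t): now -t**5/25 + 2*t*cos(2*t) + ∫(-2*cos(2*t)) dt.
Step 4. Evaluate the standard form: now -t**5/25 + 2*t*cos(2*t) - sin(2*t).
Answer: -t**5/25 + 2*t*cos(2*t) - sin(2*t).


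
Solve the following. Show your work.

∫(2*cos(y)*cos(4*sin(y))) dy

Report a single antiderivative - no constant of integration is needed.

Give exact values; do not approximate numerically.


Step 1. Substitute u = sin(y), turning ∫(2*cos(y)*cos(4*sin(y))) dy into ∫(2*cos(4*u)) du: now ∫(2*cos(4*u)) du.
Step 2. Evaluate the standard form: now sin(4*u)/2.
Step 3. Substitute back u = sin(y): now sin(4*sin(y))/2.
Answer: sin(4*sin(y))/2.


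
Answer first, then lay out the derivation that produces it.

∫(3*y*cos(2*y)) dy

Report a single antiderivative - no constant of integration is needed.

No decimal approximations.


The answer is 3*y*sin(2*y)/2 + 3*cos(2*y)/4.
Step 1. Integrate ∫(3*y*cos(2*y)) dy by parts with u = y, dv = (3*cos(2*y)) dy, so v = 3*sin(2*y)/2: now 3*y*sin(2*y)/2 + ∫(-3*sin(2*y)/2) dy.
Step 2. Evaluate the standard form: now 3*y*sin(2*y)/2 + 3*cos(2*y)/4.
Answer: 3*y*sin(2*y)/2 + 3*cos(2*y)/4.


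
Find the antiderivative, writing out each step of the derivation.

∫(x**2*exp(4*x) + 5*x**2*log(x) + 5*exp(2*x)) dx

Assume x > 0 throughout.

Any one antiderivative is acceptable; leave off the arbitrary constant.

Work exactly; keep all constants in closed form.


Step 1. Rewrite: now ∫(x**2*exp(4*x)) dx + ∫(5*x**2*log(x)) dx + ∫(5*exp(2*x)) dx.
Step 2. Integrate ∫(5*x**2*log(x)) dx by parts with u = log(x), dv = (5*x**2) dx, so v = 5*x**3/3 [assuming x > 0]: now 5*x**3*log(x)/3 + ∫(-5*x**2/3) dx + ∫(x**2*exp(4*x)) dx + ∫(5*exp(2*x)) dx.
Step 3. Evaluate the standard form: now 5*x**3*log(x)/3 - 5*x**3/9 + ∫(x**2*exp(4*x)) dx + ∫(5*exp(2*x)) dx.
Step 4. Evaluate the standard form: now 5*x**3*log(x)/3 - 5*x**3/9 + 5*exp(2*x)/2 + ∫(x**2*exp(4*x)) dx.
Step 5. Integrate ∫(x**2*exp(4*x)) dx by parts with u = x**2, dv = (exp(4*x)) dx, so v = exp(4*x)/4: now 5*x**3*log(x)/3 - 5*x**3/9 + x**2*exp(4*x)/4 + 5*exp(2*x)/2 + ∫(-x*exp(4*x)/2) dx.
Step 6. Integrate ∫(-x*exp(4*x)/2) dx by parts with u = x, dv = (-exp(4*x)/2) dx, so v = -exp(4*x)/8: now 5*x**3*log(x)/3 - 5*x**3/9 + x**2*exp(4*x)/4 - x*exp(4*x)/8 + 5*exp(2*x)/2 + ∫(exp(4*x)/8) dx.
Step 7. Evaluate the standard form: now 5*x**3*log(x)/3 - 5*x**3/9 + x**2*exp(4*x)/4 - x*exp(4*x)/8 + exp(4*x)/32 + 5*exp(2*x)/2.
Answer: 5*x**3*log(x)/3 - 5*x**3/9 + x**2*exp(4*x)/4 - x*exp(4*x)/8 + exp(4*x)/32 + 5*exp(2*x)/2.


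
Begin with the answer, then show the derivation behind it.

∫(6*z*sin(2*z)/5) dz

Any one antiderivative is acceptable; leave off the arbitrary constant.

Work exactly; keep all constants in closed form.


The answer is -3*z*cos(2*z)/5 + 3*sin(2*z)/10.
Step 1. Integrate ∫(6*z*sin(2*z)/5) dz by parts with u = z, dv = (6*sin(2*z)/5) dz, so v = -3*cos(2*z)/5: now -3*z*cos(2*z)/5 + ∫(3*cos(2*z)/5) dz.
Step 2. Evaluate the standard form: now -3*z*cos(2*z)/5 + 3*sin(2*z)/10.
Answer: -3*z*cos(2*z)/5 + 3*sin(2*z)/10.


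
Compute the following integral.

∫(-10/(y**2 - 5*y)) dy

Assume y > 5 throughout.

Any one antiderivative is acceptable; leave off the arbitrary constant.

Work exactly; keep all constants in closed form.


Answer: 2*log(y) - 2*log(y - 5).


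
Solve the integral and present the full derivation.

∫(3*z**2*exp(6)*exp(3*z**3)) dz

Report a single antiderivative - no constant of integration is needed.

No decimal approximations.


Step 1. Substitute u = z**3 + 2, turning ∫(3*z**2*exp(6)*exp(3*z**3)) dz into ∫(exp(3*u)) du: now ∫(exp(3*u)) du.
Step 2. Evaluate the standard form: now exp(3*u)/3.
Step 3. Substitute back u = z**3 + 2: now exp(3*z**3 + 6)/3.
Answer: exp(3*z**3 + 6)/3.


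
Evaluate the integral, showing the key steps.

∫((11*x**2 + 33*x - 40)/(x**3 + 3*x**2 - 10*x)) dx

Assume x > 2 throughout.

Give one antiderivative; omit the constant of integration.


Step 1. Decompose ∫((11*x**2 + 33*x - 40)/(x**3 + 3*x**2 - 10*x)) dx by partial fractions, (11*x**2 + 33*x - 40)/(x**3 + 3*x**2 - 10*x) = 2/(x + 5) + 5/(x - 2) + 4/x: now ∫(4/x) dx + ∫(5/(x - 2)) dx + ∫(2/(x + 5)) dx.
Step 2. Evaluate the standard form [assuming x > 2]: now 5*log(x - 2) + ∫(4/x) dx + ∫(2/(x + 5)) dx.
Step 3. Evaluate the standard form [assuming x > -5]: now 5*log(x - 2) + 2*log(x + 5) + ∫(4/x) dx.
Step 4. Evaluate the standard form [assuming x > 0]: now 4*log(x) + 5*log(x - 2) + 2*log(x + 5).
Answer: 4*log(x) + 5*log(x - 2) + 2*log(x + 5).


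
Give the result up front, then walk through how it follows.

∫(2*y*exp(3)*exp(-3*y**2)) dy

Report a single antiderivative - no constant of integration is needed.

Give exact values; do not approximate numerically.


The answer is -exp(3 - 3*y**2)/3.
Step 1. Substitute u = y**2 - 1, turning ∫(2*y*exp(3)*exp(-3*y**2)) dy into ∫(exp(-3*u)) du: now ∫(exp(-3*u)) du.
Step 2. Evaluate the standard form: now -exp(-3*u)/3.
Step 3. Substitute back u = y**2 - 1: now -exp(3 - 3*y**2)/3.
Answer: -exp(3 - 3*y**2)/3.


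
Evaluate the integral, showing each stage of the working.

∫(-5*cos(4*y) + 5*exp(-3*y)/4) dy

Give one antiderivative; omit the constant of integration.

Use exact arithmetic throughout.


Step 1. Rewrite: now ∫(5*exp(-3*y)/4) dy + ∫(-5*cos(4*y)) dy.
Step 2. Evaluate the standard form: now -5*sin(4*y)/4 + ∫(5*exp(-3*y)/4) dy.
Step 3. Evaluate the standard form: now -5*sin(4*y)/4 - 5*exp(-3*y)/12.
Answer: -5*sin(4*y)/4 - 5*exp(-3*y)/12.


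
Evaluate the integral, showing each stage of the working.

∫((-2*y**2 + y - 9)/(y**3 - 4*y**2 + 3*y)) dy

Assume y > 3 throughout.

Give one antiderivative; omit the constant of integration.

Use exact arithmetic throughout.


Step 1. Decompose ∫((-2*y**2 + y - 9)/(y**3 - 4*y**2 + 3*y)) dy by partial fractions, (-2*y**2 + y - 9)/(y**3 - 4*y**2 + 3*y) = 5/(y - 1) - 4/(y - 3) - 3/y: now ∫(-3/y) dy + ∫(-4/(y - 3)) dy + ∫(5/(y - 1)) dy.
Step 2. Evaluate the standard form [assuming y > 1]: now 5*log(y - 1) + ∫(-3/y) dy + ∫(-4/(y - 3)) dy.
Step 3. Evaluate the standard form [assuming y > 3]: now -4*log(y - 3) + 5*log(y - 1) + ∫(-3/y) dy.
Step 4. Evaluate the standard form [assuming y > 0]: now -3*log(y) - 4*log(y - 3) + 5*log(y - 1).
Answer: -3*log(y) - 4*log(y - 3) + 5*log(y - 1).


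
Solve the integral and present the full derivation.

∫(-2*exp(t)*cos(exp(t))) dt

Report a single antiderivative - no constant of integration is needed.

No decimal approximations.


Step 1. Substitute u = exp(t), turning ∫(-2*exp(t)*cos(exp(t))) dt into ∫(-2*cos(u)) du: now ∫(-2*cos(u)) du.
Step 2. Evaluate the standard form: now -2*sin(u).
Step 3. Substitute back u = exp(t): now -2*sin(exp(t)).
Answer: -2*sin(exp(t)).


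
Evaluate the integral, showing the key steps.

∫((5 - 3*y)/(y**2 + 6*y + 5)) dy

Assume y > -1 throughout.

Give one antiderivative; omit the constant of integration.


Step 1. Decompose ∫((5 - 3*y)/(y**2 + 6*y + 5)) dy by partial fractions, (5 - 3*y)/(y**2 + 6*y + 5) = -5/(y + 5) + 2/(y + 1): now ∫(2/(y + 1)) dy + ∫(-5/(y + 5)) dy.
Step 2. Evaluate the standard form [assuming y > -1]: now 2*log(y + 1) + ∫(-5/(y + 5)) dy.
Step 3. Evaluate the standard form [assuming y > -5]: now 2*log(y + 1) - 5*log(y + 5).
Answer: 2*log(y + 1) - 5*log(y + 5).


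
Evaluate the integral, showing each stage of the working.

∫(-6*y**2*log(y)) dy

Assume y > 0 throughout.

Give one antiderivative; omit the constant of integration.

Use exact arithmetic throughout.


Step 1. Integrate ∫(-6*y**2*log(y)) dy by parts with u = log(y), dv = (-6*y**2) dy, so v = -2*y**3 [assuming y > 0]: now -2*y**3*log(y) + ∫(2*y**2) dy.
Step 2. Evaluate the standard form: now -2*y**3*log(y) + 2*y**3/3.
Answer: -2*y**3*log(y) + 2*y**3/3.


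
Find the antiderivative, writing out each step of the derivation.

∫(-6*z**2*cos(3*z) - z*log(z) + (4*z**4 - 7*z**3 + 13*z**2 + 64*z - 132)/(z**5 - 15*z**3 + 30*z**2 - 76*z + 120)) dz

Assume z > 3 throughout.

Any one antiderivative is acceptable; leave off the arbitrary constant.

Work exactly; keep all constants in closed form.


Step 1. Rewrite: now ∫(-z*log(z)) dz + ∫(-6*z**2*cos(3*z)) dz + ∫((4*z**4 - 7*z**3 + 13*z**2 + 64*z - 132)/(z**5 - 15*z**3 + 30*z**2 - 76*z + 120)) dz.
Step 2. Decompose ∫((4*z**4 - 7*z**3 + 13*z**2 + 64*z - 132)/(z**5 - 15*z**3 + 30*z**2 - 76*z + 120)) dz by partial fractions, (4*z**4 - 7*z**3 + 13*z**2 + 64*z - 132)/(z**5 - 15*z**3 + 30*z**2 - 76*z + 120) = -4/(z**2 + 4) + 2/(z + 5) - 1/(z - 2) + 3/(z - 3): now ∫(-z*log(z)) dz + ∫(-6*z**2*cos(3*z)) dz + ∫(3/(z - 3)) dz + ∫(-1/(z - 2)) dz + ∫(2/(z + 5)) dz + ∫(-4/(z**2 + 4)) dz.
Step 3. Evaluate the standard form [assuming z > 3]: now 3*log(z - 3) + ∫(-z*log(z)) dz + ∫(-6*z**2*cos(3*z)) dz + ∫(-1/(z - 2)) dz + ∫(2/(z + 5)) dz + ∫(-4/(z**2 + 4)) dz.
Step 4. Evaluate the standard form [assuming z > 2]: now 3*log(z - 3) - log(z - 2) + ∫(-z*log(z)) dz + ∫(-6*z**2*cos(3*z)) dz + ∫(2/(z + 5)) dz + ∫(-4/(z**2 + 4)) dz.
Step 5. Evaluate the standard form [assuming z > -5]: now 3*log(z - 3) - log(z - 2) + 2*log(z + 5) + ∫(-z*log(z)) dz + ∫(-6*z**2*cos(3*z)) dz + ∫(-4/(z**2 + 4)) dz.
Step 6. Evaluate the standard form: now 3*log(z - 3) - log(z - 2) + 2*log(z + 5) - 2*atan(z/2) + ∫(-z*log(z)) dz + ∫(-6*z**2*cos(3*z)) dz.
Step 7. Integrate ∫(-z*log(z)) dz by parts with u = log(z), dv = (-z) dz, so v = -z**2/2 [assuming z > 0]: now -z**2*log(z)/2 + 3*log(z - 3) - log(z - 2) + 2*log(z + 5) - 2*atan(z/2) + ∫(z/2) dz + ∫(-6*z**2*cos(3*z)) dz.
Step 8. Evaluate the standard form: now -z**2*log(z)/2 + z**2/4 + 3*log(z - 3) - log(z - 2) + 2*log(z + 5) - 2*atan(z/2) + ∫(-6*z**2*cos(3*z)) dz.
Step 9. Integrate ∫(-6*z**2*cos(3*z)) dz by parts with u = z**2, dv = (-6*cos(3*z)) dz, so v = -2*sin(3*z): now -z**2*log(z)/2 - 2*z**2*sin(3*z) + z**2/4 + 3*log(z - 3) - log(z - 2) + 2*log(z + 5) - 2*atan(z/2) + ∫(4*z*sin(3*z)) dz.
Step 10. Integrate ∫(4*z*sin(3*z)) dz by parts with u = z, dv = (4*sin(3*z)) dz, so v = -4*cos(3*z)/3: now -z**2*log(z)/2 - 2*z**2*sin(3*z) + z**2/4 - 4*z*cos(3*z)/3 + 3*log(z - 3) - log(z - 2) + 2*log(z + 5) - 2*atan(z/2) + ∫(4*cos(3*z)/3) dz.
Step 11. Evaluate the standard form: now -z**2*log(z)/2 - 2*z**2*sin(3*z) + z**2/4 - 4*z*cos(3*z)/3 + 3*log(z - 3) - log(z - 2) + 2*log(z + 5) + 4*sin(3*z)/9 - 2*atan(z/2).
Answer: -z**2*log(z)/2 - 2*z**2*sin(3*z) + z**2/4 - 4*z*cos(3*z)/3 + 3*log(z - 3) - log(z - 2) + 2*log(z + 5) + 4*sin(3*z)/9 - 2*atan(z/2).


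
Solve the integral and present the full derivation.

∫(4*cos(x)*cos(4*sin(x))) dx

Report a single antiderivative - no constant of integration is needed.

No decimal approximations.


Step 1. Substitute u = sin(x), turning ∫(4*cos(x)*cos(4*sin(x))) dx into ∫(4*cos(4*u)) du: now ∫(4*cos(4*u)) du.
Step 2. Evaluate the standard form: now sin(4*u).
Step 3. Substitute back u = sin(x): now sin(4*sin(x)).
Answer: sin(4*sin(x)).


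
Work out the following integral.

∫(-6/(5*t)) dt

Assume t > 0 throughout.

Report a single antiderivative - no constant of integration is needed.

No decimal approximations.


Answer: -6*log(t)/5.


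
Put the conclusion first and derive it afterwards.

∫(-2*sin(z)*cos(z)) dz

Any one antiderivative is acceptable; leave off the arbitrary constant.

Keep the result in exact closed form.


The answer is -sin(z)**2.
Step 1. Substitute u = sin(z), turning ∫(-2*sin(z)*cos(z)) dz into ∫(-2*u) du: now ∫(-2*u) du.
Step 2. Evaluate the standard form: now -u**2.
Step 3. Substitute back u = sin(z): now -sin(z)**2.
Answer: -sin(z)**2.


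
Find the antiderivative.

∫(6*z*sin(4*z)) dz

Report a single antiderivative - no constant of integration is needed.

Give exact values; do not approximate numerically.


Answer: -3*z*cos(4*z)/2 + 3*sin(4*z)/8.


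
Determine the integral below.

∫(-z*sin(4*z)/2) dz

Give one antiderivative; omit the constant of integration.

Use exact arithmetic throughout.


Answer: z*cos(4*z)/8 - sin(4*z)/32.


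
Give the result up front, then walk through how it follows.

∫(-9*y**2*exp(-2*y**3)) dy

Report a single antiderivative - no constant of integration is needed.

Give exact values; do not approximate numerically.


The answer is 3*exp(-2*y**3)/2.
Step 1. Substitute u = y**3, turning ∫(-9*y**2*exp(-2*y**3)) dy into ∫(-3*exp(-2*u)) du: now ∫(-3*exp(-2*u)) du.
Step 2. Evaluate the standard form: now 3*exp(-2*u)/2.
Step 3. Substitute back u = y**3: now 3*exp(-2*y**3)/2.
Answer: 3*exp(-2*y**3)/2.


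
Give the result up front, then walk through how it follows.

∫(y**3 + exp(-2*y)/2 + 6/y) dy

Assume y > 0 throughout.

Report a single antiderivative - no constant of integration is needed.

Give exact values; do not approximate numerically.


The answer is y**4/4 + 6*log(y) - exp(-2*y)/4.
Step 1. Rewrite: now ∫(6/y) dy + ∫(y**3) dy + ∫(exp(-2*y)/2) dy.
Step 2. Evaluate the standard form: now y**4/4 + ∫(6/y) dy + ∫(exp(-2*y)/2) dy.
Step 3. Evaluate the standard form: now y**4/4 + ∫(6/y) dy - exp(-2*y)/4.
Step 4. Evaluate the standard form [assuming y > 0]: now y**4/4 + 6*log(y) - exp(-2*y)/4.
Answer: y**4/4 + 6*log(y) - exp(-2*y)/4.


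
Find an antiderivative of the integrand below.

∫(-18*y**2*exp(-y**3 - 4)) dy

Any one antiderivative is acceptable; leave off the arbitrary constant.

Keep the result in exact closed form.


Answer: 6*exp(-y**3 - 4).


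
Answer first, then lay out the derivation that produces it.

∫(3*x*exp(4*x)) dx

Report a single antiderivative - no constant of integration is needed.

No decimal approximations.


The answer is 3*x*exp(4*x)/4 - 3*exp(4*x)/16.
Step 1. Integrate ∫(3*x*exp(4*x)) dx by parts with u = x, dv = (3*exp(4*x)) dx, so v = 3*exp(4*x)/4: now 3*x*exp(4*x)/4 + ∫(-3*exp(4*x)/4) dx.
Step 2. Evaluate the standard form: now 3*x*exp(4*x)/4 - 3*exp(4*x)/16.
Answer: 3*x*exp(4*x)/4 - 3*exp(4*x)/16.


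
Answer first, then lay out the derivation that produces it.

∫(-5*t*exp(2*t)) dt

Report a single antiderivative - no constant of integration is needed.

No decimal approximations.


The answer is -5*t*exp(2*t)/2 + 5*exp(2*t)/4.
Step 1. Integrate ∫(-5*t*exp(2*t)) dt by parts with u = t, dv = (-5*exp(2*t)) dt, so v = -5*exp(2*t)/2: now -5*t*exp(2*t)/2 + ∫(5*exp(2*t)/2) dt.
Step 2. Evaluate the standard form: now -5*t*exp(2*t)/2 + 5*exp(2*t)/4.
Answer: -5*t*exp(2*t)/2 + 5*exp(2*t)/4.


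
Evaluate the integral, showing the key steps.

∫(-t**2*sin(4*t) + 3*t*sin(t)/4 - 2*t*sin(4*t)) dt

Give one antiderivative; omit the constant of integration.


Step 1. Rewrite: now ∫(3*t*sin(t)/4) dt + ∫(-2*t*sin(4*t)) dt + ∫(-t**2*sin(4*t)) dt.
Step 2. Integrate ∫(-t**2*sin(4*t)) dt by parts with u = t**2, dv = (-sin(4*t)) dt, so v = cos(4*t)/4: now t**2*cos(4*t)/4 + ∫(3*t*sin(t)/4) dt + ∫(-2*t*sin(4*t)) dt + ∫(-t*cos(4*t)/2) dt.
Step 3. Integrate ∫(-t*cos(4*t)/2) dt by parts with u = t, dv = (-cos(4*t)/2) dt, so v = -sin(4*t)/8: now t**2*cos(4*t)/4 - t*sin(4*t)/8 + ∫(3*t*sin(t)/4) dt + ∫(-2*t*sin(4*t)) dt + ∫(sin(4*t)/8) dt.
Step 4. Evaluate the standard form: now t**2*cos(4*t)/4 - t*sin(4*t)/8 - cos(4*t)/32 + ∫(3*t*sin(t)/4) dt + ∫(-2*t*sin(4*t)) dt.
Step 5. Integrate ∫(-2*t*sin(4*t)) dt by parts with u = t, dv = (-2*sin(4*t)) dt, so v = cos(4*t)/2: now t**2*cos(4*t)/4 - t*sin(4*t)/8 + t*cos(4*t)/2 - cos(4*t)/32 + ∫(3*t*sin(t)/4) dt + ∫(-cos(4*t)/2) dt.
Step 6. Evaluate the standard form: now t**2*cos(4*t)/4 - t*sin(4*t)/8 + t*cos(4*t)/2 - sin(4*t)/8 - cos(4*t)/32 + ∫(3*t*sin(t)/4) dt.
Step 7. Integrate ∫(3*t*sin(t)/4) dt by parts with u = t, dv = (3*sin(t)/4) dt, so v = -3*cos(t)/4: now t**2*cos(4*t)/4 - t*sin(4*t)/8 - 3*t*cos(t)/4 + t*cos(4*t)/2 - sin(4*t)/8 - cos(4*t)/32 + ∫(3*cos(t)/4) dt.
Step 8. Evaluate the standard form: now t**2*cos(4*t)/4 - t*sin(4*t)/8 - 3*t*cos(t)/4 + t*cos(4*t)/2 + 3*sin(t)/4 - sin(4*t)/8 - cos(4*t)/32.
Answer: t**2*cos(4*t)/4 - t*sin(4*t)/8 - 3*t*cos(t)/4 + t*cos(4*t)/2 + 3*sin(t)/4 - sin(4*t)/8 - cos(4*t)/32.


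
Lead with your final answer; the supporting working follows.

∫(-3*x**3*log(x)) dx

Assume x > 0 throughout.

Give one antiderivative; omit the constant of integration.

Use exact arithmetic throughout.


The answer is -3*x**4*log(x)/4 + 3*x**4/16.
Step 1. Integrate ∫(-3*x**3*log(x)) dx by parts with u = log(x), dv = (-3*x**3) dx, so v = -3*x**4/4 [assuming x > 0]: now -3*x**4*log(x)/4 + ∫(3*x**3/4) dx.
Step 2. Evaluate the standard form: now -3*x**4*log(x)/4 + 3*x**4/16.
Answer: -3*x**4*log(x)/4 + 3*x**4/16.


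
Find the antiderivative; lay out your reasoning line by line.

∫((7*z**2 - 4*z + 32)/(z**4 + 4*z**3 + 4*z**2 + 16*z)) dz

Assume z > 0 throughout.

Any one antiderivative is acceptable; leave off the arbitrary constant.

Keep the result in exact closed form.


Step 1. Decompose ∫((7*z**2 - 4*z + 32)/(z**4 + 4*z**3 + 4*z**2 + 16*z)) dz by partial fractions, (7*z**2 - 4*z + 32)/(z**4 + 4*z**3 + 4*z**2 + 16*z) = -1/(z**2 + 4) - 2/(z + 4) + 2/z: now ∫(2/z) dz + ∫(-2/(z + 4)) dz + ∫(-1/(z**2 + 4)) dz.
Step 2. Evaluate the standard form [assuming z > 0]: now 2*log(z) + ∫(-2/(z + 4)) dz + ∫(-1/(z**2 + 4)) dz.
Step 3. Evaluate the standard form [assuming z > -4]: now 2*log(z) - 2*log(z + 4) + ∫(-1/(z**2 + 4)) dz.
Step 4. Evaluate the standard form: now 2*log(z) - 2*log(z + 4) - atan(z/2)/2.
Answer: 2*log(z) - 2*log(z + 4) - atan(z/2)/2.


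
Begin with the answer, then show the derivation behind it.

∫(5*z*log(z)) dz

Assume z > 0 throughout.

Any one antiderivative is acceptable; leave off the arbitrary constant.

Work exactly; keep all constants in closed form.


The answer is 5*z**2*log(z)/2 - 5*z**2/4.
Step 1. Integrate ∫(5*z*log(z)) dz by parts with u = log(z), dv = (5*z) dz, so v = 5*z**2/2 [assuming z > 0]: now 5*z**2*log(z)/2 + ∫(-5*z/2) dz.
Step 2. Evaluate the standard form: now 5*z**2*log(z)/2 - 5*z**2/4.
Answer: 5*z**2*log(z)/2 - 5*z**2/4.


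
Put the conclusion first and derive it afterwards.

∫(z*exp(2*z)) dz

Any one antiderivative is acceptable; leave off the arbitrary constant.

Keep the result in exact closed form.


The answer is z*exp(2*z)/2 - exp(2*z)/4.
Step 1. Integrate ∫(z*exp(2*z)) dz by parts with u = z, dv = (exp(2*z)) dz, so v = exp(2*z)/2: now z*exp(2*z)/2 + ∫(-exp(2*z)/2) dz.
Step 2. Evaluate the standard form: now z*exp(2*z)/2 - exp(2*z)/4.
Answer: z*exp(2*z)/2 - exp(2*z)/4.


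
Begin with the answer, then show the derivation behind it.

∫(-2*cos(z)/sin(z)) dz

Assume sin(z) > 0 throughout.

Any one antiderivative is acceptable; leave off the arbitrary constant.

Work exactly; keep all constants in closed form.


The answer is -2*log(sin(z)).
Step 1. Substitute u = sin(z), turning ∫(-2*cos(z)/sin(z)) dz into ∫(-2/u) du: now ∫(-2/u) du.
Step 2. Evaluate the standard form [assuming u > 0]: now -2*log(u).
Step 3. Substitute back u = sin(z): now -2*log(sin(z)).
Answer: -2*log(sin(z)).


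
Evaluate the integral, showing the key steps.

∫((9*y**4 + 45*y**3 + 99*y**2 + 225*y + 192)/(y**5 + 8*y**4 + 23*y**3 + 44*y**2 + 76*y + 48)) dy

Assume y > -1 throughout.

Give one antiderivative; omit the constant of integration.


Step 1. Decompose ∫((9*y**4 + 45*y**3 + 99*y**2 + 225*y + 192)/(y**5 + 8*y**4 + 23*y**3 + 44*y**2 + 76*y + 48)) dy by partial fractions, (9*y**4 + 45*y**3 + 99*y**2 + 225*y + 192)/(y**5 + 8*y**4 + 23*y**3 + 44*y**2 + 76*y + 48) = 3/(y**2 + 4) + 5/(y + 4) + 3/(y + 3) + 1/(y + 1): now ∫(1/(y + 1)) dy + ∫(3/(y + 3)) dy + ∫(5/(y + 4)) dy + ∫(3/(y**2 + 4)) dy.
Step 2. Evaluate the standard form [assuming y > -4]: now 5*log(y + 4) + ∫(1/(y + 1)) dy + ∫(3/(y + 3)) dy + ∫(3/(y**2 + 4)) dy.
Step 3. Evaluate the standard form [assuming y > -3]: now 3*log(y + 3) + 5*log(y + 4) + ∫(1/(y + 1)) dy + ∫(3/(y**2 + 4)) dy.
Step 4. Evaluate the standard form [assuming y > -1]: now log(y + 1) + 3*log(y + 3) + 5*log(y + 4) + ∫(3/(y**2 + 4)) dy.
Step 5. Evaluate the standard form: now log(y + 1) + 3*log(y + 3) + 5*log(y + 4) + 3*atan(y/2)/2.
Answer: log(y + 1) + 3*log(y + 3) + 5*log(y + 4) + 3*atan(y/2)/2.


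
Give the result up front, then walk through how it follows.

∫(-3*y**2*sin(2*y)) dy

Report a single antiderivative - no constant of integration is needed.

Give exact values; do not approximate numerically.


The answer is 3*y**2*cos(2*y)/2 - 3*y*sin(2*y)/2 - 3*cos(2*y)/4.
Step 1. Integrate ∫(-3*y**2*sin(2*y)) dy by parts with u = y**2, dv = (-3*sin(2*y)) dy, so v = 3*cos(2*y)/2: now 3*y**2*cos(2*y)/2 + ∫(-3*y*cos(2*y)) dy.
Step 2. Integrate ∫(-3*y*cos(2*y)) dy by parts with u = y, dv = (-3*cos(2*y)) dy, so v = -3*sin(2*y)/2: now 3*y**2*cos(2*y)/2 - 3*y*sin(2*y)/2 + ∫(3*sin(2*y)/2) dy.
Step 3. Evaluate the standard form: now 3*y**2*cos(2*y)/2 - 3*y*sin(2*y)/2 - 3*cos(2*y)/4.
Answer: 3*y**2*cos(2*y)/2 - 3*y*sin(2*y)/2 - 3*cos(2*y)/4.


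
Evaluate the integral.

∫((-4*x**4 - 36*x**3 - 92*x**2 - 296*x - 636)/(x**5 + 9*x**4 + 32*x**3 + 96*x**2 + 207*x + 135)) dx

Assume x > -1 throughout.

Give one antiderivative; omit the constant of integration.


Answer: -5*log(x + 1) - log(x + 3) + 2*log(x + 5) + 2*atan(x/3)/3.


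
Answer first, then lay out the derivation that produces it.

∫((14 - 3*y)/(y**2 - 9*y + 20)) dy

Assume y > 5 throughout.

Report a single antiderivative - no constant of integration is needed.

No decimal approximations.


The answer is -log(y - 5) - 2*log(y - 4).
Step 1. Decompose ∫((14 - 3*y)/(y**2 - 9*y + 20)) dy by partial fractions, (14 - 3*y)/(y**2 - 9*y + 20) = -2/(y - 4) - 1/(y - 5): now ∫(-1/(y - 5)) dy + ∫(-2/(y - 4)) dy.
Step 2. Evaluate the standard form [assuming y > 4]: now -2*log(y - 4) + ∫(-1/(y - 5)) dy.
Step 3. Evaluate the standard form [assuming y > 5]: now -log(y - 5) - 2*log(y - 4).
Answer: -log(y - 5) - 2*log(y - 4).


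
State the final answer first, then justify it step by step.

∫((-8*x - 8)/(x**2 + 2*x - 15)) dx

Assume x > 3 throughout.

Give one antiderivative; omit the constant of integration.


The answer is -4*log(x - 3) - 4*log(x + 5).
Step 1. Decompose ∫((-8*x - 8)/(x**2 + 2*x - 15)) dx by partial fractions, (-8*x - 8)/(x**2 + 2*x - 15) = -4/(x + 5) - 4/(x - 3): now ∫(-4/(x - 3)) dx + ∫(-4/(x + 5)) dx.
Step 2. Evaluate the standard form [assuming x > -5]: now -4*log(x + 5) + ∫(-4/(x - 3)) dx.
Step 3. Evaluate the standard form [assuming x > 3]: now -4*log(x - 3) - 4*log(x + 5).
Answer: -4*log(x - 3) - 4*log(x + 5).


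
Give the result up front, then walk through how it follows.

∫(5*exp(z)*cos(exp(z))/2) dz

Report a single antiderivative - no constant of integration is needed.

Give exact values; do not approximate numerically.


The answer is 5*sin(exp(z))/2.
Step 1. Substitute u = exp(z), turning ∫(5*exp(z)*cos(exp(z))/2) dz into ∫(5*cos(u)/2) du: now ∫(5*cos(u)/2) du.
Step 2. Evaluate the standard form: now 5*sin(u)/2.
Step 3. Substitute back u = exp(z): now 5*sin(exp(z))/2.
Answer: 5*sin(exp(z))/2.


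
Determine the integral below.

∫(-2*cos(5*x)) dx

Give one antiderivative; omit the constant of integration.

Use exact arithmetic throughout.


Answer: -2*sin(5*x)/5.


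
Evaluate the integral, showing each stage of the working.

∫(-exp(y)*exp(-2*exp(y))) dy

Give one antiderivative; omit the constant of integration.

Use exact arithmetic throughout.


Step 1. Substitute u = exp(y), turning ∫(-exp(y)*exp(-2*exp(y))) dy into ∫(-exp(-2*u)) du: now ∫(-exp(-2*u)) du.
Step 2. Evaluate the standard form: now exp(-2*u)/2.
Step 3. Substitute back u = exp(y): now exp(-2*exp(y))/2.
Answer: exp(-2*exp(y))/2.


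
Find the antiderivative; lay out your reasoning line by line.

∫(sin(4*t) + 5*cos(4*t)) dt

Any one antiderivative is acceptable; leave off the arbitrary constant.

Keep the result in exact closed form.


Step 1. Rewrite: now ∫(sin(4*t)) dt + ∫(5*cos(4*t)) dt.
Step 2. Evaluate the standard form: now 5*sin(4*t)/4 + ∫(sin(4*t)) dt.
Step 3. Evaluate the standard form: now 5*sin(4*t)/4 - cos(4*t)/4.
Answer: 5*sin(4*t)/4 - cos(4*t)/4.


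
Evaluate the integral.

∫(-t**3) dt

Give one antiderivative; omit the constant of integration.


Answer: -t**4/4.


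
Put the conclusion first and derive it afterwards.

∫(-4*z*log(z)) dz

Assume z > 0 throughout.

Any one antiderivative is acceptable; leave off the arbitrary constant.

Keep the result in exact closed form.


The answer is -2*z**2*log(z) + z**2.
Step 1. Integrate ∫(-4*z*log(z)) dz by parts with u = log(z), dv = (-4*z) dz, so v = -2*z**2 [assuming z > 0]: now -2*z**2*log(z) + ∫(2*z) dz.
Step 2. Evaluate the standard form: now -2*z**2*log(z) + z**2.
Answer: -2*z**2*log(z) + z**2.


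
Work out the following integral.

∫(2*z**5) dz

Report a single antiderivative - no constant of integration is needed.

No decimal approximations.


Answer: z**6/3.


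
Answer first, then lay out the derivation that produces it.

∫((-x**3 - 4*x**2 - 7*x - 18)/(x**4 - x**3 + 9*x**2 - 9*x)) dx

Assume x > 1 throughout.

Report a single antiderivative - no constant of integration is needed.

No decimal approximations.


The answer is 2*log(x) - 3*log(x - 1) - 2*atan(x/3)/3.
Step 1. Decompose ∫((-x**3 - 4*x**2 - 7*x - 18)/(x**4 - x**3 + 9*x**2 - 9*x)) dx by partial fractions, (-x**3 - 4*x**2 - 7*x - 18)/(x**4 - x**3 + 9*x**2 - 9*x) = -2/(x**2 + 9) - 3/(x - 1) + 2/x: now ∫(2/x) dx + ∫(-3/(x - 1)) dx + ∫(-2/(x**2 + 9)) dx.
Step 2. Evaluate the standard form [assuming x > 1]: now -3*log(x - 1) + ∫(2/x) dx + ∫(-2/(x**2 + 9)) dx.
Step 3. Evaluate the standard form [assuming x > 0]: now 2*log(x) - 3*log(x - 1) + ∫(-2/(x**2 + 9)) dx.
Step 4. Evaluate the standard form: now 2*log(x) - 3*log(x - 1) - 2*atan(x/3)/3.
Answer: 2*log(x) - 3*log(x - 1) - 2*atan(x/3)/3.


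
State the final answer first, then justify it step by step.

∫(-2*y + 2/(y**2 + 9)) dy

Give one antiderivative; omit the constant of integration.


The answer is -y**2 + 2*atan(y/3)/3.
Step 1. Rewrite: now ∫(-2*y) dy + ∫(2/(y**2 + 9)) dy.
Step 2. Evaluate the standard form: now -y**2 + ∫(2/(y**2 + 9)) dy.
Step 3. Evaluate the standard form: now -y**2 + 2*atan(y/3)/3.
Answer: -y**2 + 2*atan(y/3)/3.


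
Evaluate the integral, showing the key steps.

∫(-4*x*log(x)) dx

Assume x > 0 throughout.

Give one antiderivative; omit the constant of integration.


Step 1. Integrate ∫(-4*x*log(x)) dx by parts with u = log(x), dv = (-4*x) dx, so v = -2*x**2 [assuming x > 0]: now -2*x**2*log(x) + ∫(2*x) dx.
Step 2. Evaluate the standard form: now -2*x**2*log(x) + x**2.
Answer: -2*x**2*log(x) + x**2.


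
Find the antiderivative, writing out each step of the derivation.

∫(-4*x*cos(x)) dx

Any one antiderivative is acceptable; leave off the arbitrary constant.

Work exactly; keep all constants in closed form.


Step 1. Integrate ∫(-4*x*cos(x)) dx by parts with u = x, dv = (-4*cos(x)) dx, so v = -4*sin(x): now -4*x*sin(x) + ∫(4*sin(x)) dx.
Step 2. Evaluate the standard form: now -4*x*sin(x) - 4*cos(x).
Answer: -4*x*sin(x) - 4*cos(x).


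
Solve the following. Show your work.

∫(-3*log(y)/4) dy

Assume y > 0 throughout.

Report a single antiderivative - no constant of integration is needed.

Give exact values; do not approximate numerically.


Step 1. Integrate ∫(-3*log(y)/4) dy by parts with u = log(y), dv = (-3/4) dy, so v = -3*y/4 [assuming y > 0]: now -3*y*log(y)/4 + ∫(3/4) dy.
Step 2. Evaluate the standard form: now -3*y*log(y)/4 + 3*y/4.
Answer: -3*y*log(y)/4 + 3*y/4.


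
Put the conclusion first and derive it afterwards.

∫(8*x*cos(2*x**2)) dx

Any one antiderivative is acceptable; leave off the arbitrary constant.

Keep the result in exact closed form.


The answer is 2*sin(2*x**2).
Step 1. Substitute u = x**2, turning ∫(8*x*cos(2*x**2)) dx into ∫(4*cos(2*u)) du: now ∫(4*cos(2*u)) du.
Step 2. Evaluate the standard form: now 2*sin(2*u).
Step 3. Substitute back u = x**2: now 2*sin(2*x**2).
Answer: 2*sin(2*x**2).


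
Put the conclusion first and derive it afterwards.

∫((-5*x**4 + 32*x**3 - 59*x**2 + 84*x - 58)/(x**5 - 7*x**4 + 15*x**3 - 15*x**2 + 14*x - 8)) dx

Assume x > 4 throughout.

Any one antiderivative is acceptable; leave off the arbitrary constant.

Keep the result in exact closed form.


The answer is log(x - 4) - 5*log(x - 2) - log(x - 1) + 4*atan(x).
Step 1. Decompose ∫((-5*x**4 + 32*x**3 - 59*x**2 + 84*x - 58)/(x**5 - 7*x**4 + 15*x**3 - 15*x**2 + 14*x - 8)) dx by partial fractions, (-5*x**4 + 32*x**3 - 59*x**2 + 84*x - 58)/(x**5 - 7*x**4 + 15*x**3 - 15*x**2 + 14*x - 8) = 4/(x**2 + 1) - 1/(x - 1) - 5/(x - 2) + 1/(x - 4): now ∫(1/(x - 4)) dx + ∫(-5/(x - 2)) dx + ∫(-1/(x - 1)) dx + ∫(4/(x**2 + 1)) dx.
Step 2. Evaluate the standard form [assuming x > 2]: now -5*log(x - 2) + ∫(1/(x - 4)) dx + ∫(-1/(x - 1)) dx + ∫(4/(x**2 + 1)) dx.
Step 3. Evaluate the standard form [assuming x > 1]: now -5*log(x - 2) - log(x - 1) + ∫(1/(x - 4)) dx + ∫(4/(x**2 + 1)) dx.
Step 4. Evaluate the standard form [assuming x > 4]: now log(x - 4) - 5*log(x - 2) - log(x - 1) + ∫(4/(x**2 + 1)) dx.
Step 5. Evaluate the standard form: now log(x - 4) - 5*log(x - 2) - log(x - 1) + 4*atan(x).
Answer: log(x - 4) - 5*log(x - 2) - log(x - 1) + 4*atan(x).


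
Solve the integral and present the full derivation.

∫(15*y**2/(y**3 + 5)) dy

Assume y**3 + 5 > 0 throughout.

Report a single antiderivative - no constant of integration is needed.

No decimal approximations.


Step 1. Substitute u = y**3 + 5, turning ∫(15*y**2/(y**3 + 5)) dy into ∫(5/u) du: now ∫(5/u) du.
Step 2. Evaluate the standard form [assuming u > 0]: now 5*log(u).
Step 3. Substitute back u = y**3 + 5: now 5*log(y**3 + 5).
Answer: 5*log(y**3 + 5).


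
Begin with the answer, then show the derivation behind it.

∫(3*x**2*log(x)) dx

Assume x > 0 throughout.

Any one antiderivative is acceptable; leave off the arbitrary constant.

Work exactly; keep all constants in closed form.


The answer is x**3*log(x) - x**3/3.
Step 1. Integrate ∫(3*x**2*log(x)) dx by parts with u = log(x), dv = (3*x**2) dx, so v = x**3 [assuming x > 0]: now x**3*log(x) + ∫(-x**2) dx.
Step 2. Evaluate the standard form: now x**3*log(x) - x**3/3.
Answer: x**3*log(x) - x**3/3.


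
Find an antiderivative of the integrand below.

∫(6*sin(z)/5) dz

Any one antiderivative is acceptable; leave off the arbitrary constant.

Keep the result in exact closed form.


Answer: -6*cos(z)/5.


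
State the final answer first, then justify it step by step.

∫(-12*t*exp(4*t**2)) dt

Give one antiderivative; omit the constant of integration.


The answer is -3*exp(4*t**2)/2.
Step 1. Substitute u = t**2, turning ∫(-12*t*exp(4*t**2)) dt into ∫(-6*exp(4*u)) du: now ∫(-6*exp(4*u)) du.
Step 2. Evaluate the standard form: now -3*exp(4*u)/2.
Step 3. Substitute back u = t**2: now -3*exp(4*t**2)/2.
Answer: -3*exp(4*t**2)/2.


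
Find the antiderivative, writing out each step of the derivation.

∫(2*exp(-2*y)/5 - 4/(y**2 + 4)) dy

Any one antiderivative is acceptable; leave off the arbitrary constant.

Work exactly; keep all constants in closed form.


Step 1. Rewrite: now ∫(-4/(y**2 + 4)) dy + ∫(2*exp(-2*y)/5) dy.
Step 2. Evaluate the standard form: now -2*atan(y/2) + ∫(2*exp(-2*y)/5) dy.
Step 3. Evaluate the standard form: now -2*atan(y/2) - exp(-2*y)/5.
Answer: -2*atan(y/2) - exp(-2*y)/5.


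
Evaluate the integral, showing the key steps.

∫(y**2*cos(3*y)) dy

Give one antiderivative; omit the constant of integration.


Step 1. Integrate ∫(y**2*cos(3*y)) dy by parts with u = y**2, dv = (cos(3*y)) dy, so v = sin(3*y)/3: now y**2*sin(3*y)/3 + ∫(-2*y*sin(3*y)/3) dy.
Step 2. Integrate ∫(-2*y*sin(3*y)/3) dy by parts with u = y, dv = (-2*sin(3*y)/3) dy, so v = 2*cos(3*y)/9: now y**2*sin(3*y)/3 + 2*y*cos(3*y)/9 + ∫(-2*cos(3*y)/9) dy.
Step 3. Evaluate the standard form: now y**2*sin(3*y)/3 + 2*y*cos(3*y)/9 - 2*sin(3*y)/27.
Answer: y**2*sin(3*y)/3 + 2*y*cos(3*y)/9 - 2*sin(3*y)/27.


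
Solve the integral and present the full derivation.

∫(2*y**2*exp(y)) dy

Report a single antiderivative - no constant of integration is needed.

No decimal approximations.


Step 1. Integrate ∫(2*y**2*exp(y)) dy by parts with u = y**2, dv = (2*exp(y)) dy, so v = 2*exp(y): now 2*y**2*exp(y) + ∫(-4*y*exp(y)) dy.
Step 2. Integrate ∫(-4*y*exp(y)) dy by parts with u = y, dv = (-4*exp(y)) dy, so v = -4*exp(y): now 2*y**2*exp(y) - 4*y*exp(y) + ∫(4*exp(y)) dy.
Step 3. Evaluate the standard form: now 2*y**2*exp(y) - 4*y*exp(y) + 4*exp(y).
Answer: 2*y**2*exp(y) - 4*y*exp(y) + 4*exp(y).


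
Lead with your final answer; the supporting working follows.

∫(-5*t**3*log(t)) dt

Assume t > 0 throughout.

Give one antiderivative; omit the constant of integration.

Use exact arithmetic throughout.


The answer is -5*t**4*log(t)/4 + 5*t**4/16.
Step 1. Integrate ∫(-5*t**3*log(t)) dt by parts with u = log(t), dv = (-5*t**3) dt, so v = -5*t**4/4 [assuming t > 0]: now -5*t**4*log(t)/4 + ∫(5*t**3/4) dt.
Step 2. Evaluate the standard form: now -5*t**4*log(t)/4 + 5*t**4/16.
Answer: -5*t**4*log(t)/4 + 5*t**4/16.


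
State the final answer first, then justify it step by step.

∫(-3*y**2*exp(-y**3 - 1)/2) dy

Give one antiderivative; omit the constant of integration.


The answer is exp(-y**3 - 1)/2.
Step 1. Substitute u = y**3 + 1, turning ∫(-3*y**2*exp(-y**3 - 1)/2) dy into ∫(-exp(-u)/2) du: now ∫(-exp(-u)/2) du.
Step 2. Evaluate the standard form: now exp(-u)/2.
Step 3. Substitute back u = y**3 + 1: now exp(-y**3 - 1)/2.
Answer: exp(-y**3 - 1)/2.


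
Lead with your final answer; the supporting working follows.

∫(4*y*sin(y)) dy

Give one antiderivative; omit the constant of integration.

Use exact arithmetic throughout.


The answer is -4*y*cos(y) + 4*sin(y).
Step 1. Integrate ∫(4*y*sin(y)) dy by parts with u = y, dv = (4*sin(y)) dy, so v = -4*cos(y): now -4*y*cos(y) + ∫(4*cos(y)) dy.
Step 2. Evaluate the standard form: now -4*y*cos(y) + 4*sin(y).
Answer: -4*y*cos(y) + 4*sin(y).


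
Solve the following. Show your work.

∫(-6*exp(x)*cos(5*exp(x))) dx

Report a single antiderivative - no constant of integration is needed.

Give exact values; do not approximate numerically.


Step 1. Substitute u = exp(x), turning ∫(-6*exp(x)*cos(5*exp(x))) dx into ∫(-6*cos(5*u)) du: now ∫(-6*cos(5*u)) du.
Step 2. Evaluate the standard form: now -6*sin(5*u)/5.
Step 3. Substitute back u = exp(x): now -6*sin(5*exp(x))/5.
Answer: -6*sin(5*exp(x))/5.


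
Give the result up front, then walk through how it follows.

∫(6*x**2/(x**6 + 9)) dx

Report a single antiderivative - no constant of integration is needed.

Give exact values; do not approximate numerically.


The answer is 2*atan(x**3/3)/3.
Step 1. Substitute u = x**3, turning ∫(6*x**2/(x**6 + 9)) dx into ∫(2/(u**2 + 9)) du: now ∫(2/(u**2 + 9)) du.
Step 2. Evaluate the standard form: now 2*atan(u/3)/3.
Step 3. Substitute back u = x**3: now 2*atan(x**3/3)/3.
Answer: 2*atan(x**3/3)/3.


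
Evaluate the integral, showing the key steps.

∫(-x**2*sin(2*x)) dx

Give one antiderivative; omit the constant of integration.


Step 1. Integrate ∫(-x**2*sin(2*x)) dx by parts with u = x**2, dv = (-sin(2*x)) dx, so v = cos(2*x)/2: now x**2*cos(2*x)/2 + ∫(-x*cos(2*x)) dx.
Step 2. Integrate ∫(-x*cos(2*x)) dx by parts with u = x, dv = (-cos(2*x)) dx, so v = -sin(2*x)/2: now x**2*cos(2*x)/2 - x*sin(2*x)/2 + ∫(sin(2*x)/2) dx.
Step 3. Evaluate the standard form: now x**2*cos(2*x)/2 - x*sin(2*x)/2 - cos(2*x)/4.
Answer: x**2*cos(2*x)/2 - x*sin(2*x)/2 - cos(2*x)/4.


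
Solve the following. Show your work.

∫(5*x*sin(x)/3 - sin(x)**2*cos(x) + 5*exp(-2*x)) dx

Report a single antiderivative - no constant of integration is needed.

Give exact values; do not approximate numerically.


Step 1. Rewrite: now ∫(5*x*sin(x)/3) dx + ∫(-sin(x)**2*cos(x)) dx + ∫(5*exp(-2*x)) dx.
Step 2. Evaluate the standard form: now ∫(5*x*sin(x)/3) dx + ∫(-sin(x)**2*cos(x)) dx - 5*exp(-2*x)/2.
Step 3. Substitute u = sin(x), turning ∫(-sin(x)**2*cos(x)) dx into ∫(-u**2) du: now ∫(-u**2) du + ∫(5*x*sin(x)/3) dx - 5*exp(-2*x)/2.
Step 4. Evaluate the standard form: now -u**3/3 + ∫(5*x*sin(x)/3) dx - 5*exp(-2*x)/2.
Step 5. Substitute back u = sin(x): now -sin(x)**3/3 + ∫(5*x*sin(x)/3) dx - 5*exp(-2*x)/2.
Step 6. Integrate ∫(5*x*sin(x)/3) dx by parts with u = x, dv = (5*sin(x)/3) dx, so v = -5*cos(x)/3: now -5*x*cos(x)/3 - sin(x)**3/3 + ∫(5*cos(x)/3) dx - 5*exp(-2*x)/2.
Step 7. Evaluate the standard form: now -5*x*cos(x)/3 - sin(x)**3/3 + 5*sin(x)/3 - 5*exp(-2*x)/2.
Answer: -5*x*cos(x)/3 - sin(x)**3/3 + 5*sin(x)/3 - 5*exp(-2*x)/2.


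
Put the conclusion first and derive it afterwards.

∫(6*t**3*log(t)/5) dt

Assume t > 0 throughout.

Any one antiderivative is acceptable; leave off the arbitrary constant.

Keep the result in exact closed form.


The answer is 3*t**4*log(t)/10 - 3*t**4/40.
Step 1. Integrate ∫(6*t**3*log(t)/5) dt by parts with u = log(t), dv = (6*t**3/5) dt, so v = 3*t**4/10 [assuming t > 0]: now 3*t**4*log(t)/10 + ∫(-3*t**3/10) dt.
Step 2. Evaluate the standard form: now 3*t**4*log(t)/10 - 3*t**4/40.
Answer: 3*t**4*log(t)/10 - 3*t**4/40.


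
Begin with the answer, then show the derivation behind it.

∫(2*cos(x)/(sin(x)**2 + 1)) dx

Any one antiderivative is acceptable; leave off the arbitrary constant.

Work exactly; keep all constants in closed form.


The answer is 2*atan(sin(x)).
Step 1. Substitute u = sin(x), turning ∫(2*cos(x)/(sin(x)**2 + 1)) dx into ∫(2/(u**2 + 1)) du: now ∫(2/(u**2 + 1)) du.
Step 2. Evaluate the standard form: now 2*atan(u).
Step 3. Substitute back u = sin(x): now 2*atan(sin(x)).
Answer: 2*atan(sin(x)).


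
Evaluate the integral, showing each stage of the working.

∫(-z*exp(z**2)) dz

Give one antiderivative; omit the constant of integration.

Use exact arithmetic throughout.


Step 1. Substitute u = z**2, turning ∫(-z*exp(z**2)) dz into ∫(-exp(u)/2) du: now ∫(-exp(u)/2) du.
Step 2. Evaluate the standard form: now -exp(u)/2.
Step 3. Substitute back u = z**2: now -exp(z**2)/2.
Answer: -exp(z**2)/2.


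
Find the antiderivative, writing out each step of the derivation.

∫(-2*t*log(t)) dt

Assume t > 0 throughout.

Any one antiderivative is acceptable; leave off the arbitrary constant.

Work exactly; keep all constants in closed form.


Step 1. Integrate ∫(-2*t*log(t)) dt by parts with u = log(t), dv = (-2*t) dt, so v = -t**2 [assuming t > 0]: now -t**2*log(t) + ∫(t) dt.
Step 2. Evaluate the standard form: now -t**2*log(t) + t**2/2.
Answer: -t**2*log(t) + t**2/2.
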